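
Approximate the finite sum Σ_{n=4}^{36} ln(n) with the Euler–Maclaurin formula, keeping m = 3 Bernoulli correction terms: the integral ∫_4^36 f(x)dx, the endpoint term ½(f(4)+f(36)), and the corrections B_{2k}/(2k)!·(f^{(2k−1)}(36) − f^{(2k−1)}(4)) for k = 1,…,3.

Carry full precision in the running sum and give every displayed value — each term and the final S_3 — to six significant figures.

Integral: ∫_4^36 ln(x) dx = 91.4615.
½[f(4) + f(36)] = ½[1.38629 + 3.58352] = 2.48491.
So far: 93.9464.
Correction k=1: B_{2}/2! · (f^{(1)}(36) − f^{(1)}(4)) = 1/12 · (0.0277778 − 0.250000) = -0.0185185.
Partial sum through k=1: 93.9279.
Correction k=2: B_{4}/4! · (f^{(3)}(36) − f^{(3)}(4)) = −1/720 · (4.28669e-05 − 0.0312500) = 4.33432e-05.
Partial sum through k=2: 93.9279.
Correction k=3: B_{6}/6! · (f^{(5)}(36) − f^{(5)}(4)) = 1/30240 · (3.96916e-07 − 0.0234375) = -7.75036e-07.

S_3 ≈ 93.9279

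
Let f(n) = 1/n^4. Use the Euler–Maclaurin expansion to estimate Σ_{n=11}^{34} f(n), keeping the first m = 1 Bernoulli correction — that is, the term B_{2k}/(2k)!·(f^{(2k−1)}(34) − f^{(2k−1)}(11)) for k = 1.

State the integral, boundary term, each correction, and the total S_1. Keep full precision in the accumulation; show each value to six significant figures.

S_1 ≈ 0.000278545

Integral: ∫_11^34 1/x^4 dx = 0.000241957.
Endpoint term: (f(11) + f(34))/2 = (6.83013e-05 + 7.48315e-07)/2 = 3.45248e-05.
Running total after boundary: 0.000276482.
Order-1 term: 1/12 · (-8.80370e-08 − (-2.48369e-05)) = 2.06240e-06.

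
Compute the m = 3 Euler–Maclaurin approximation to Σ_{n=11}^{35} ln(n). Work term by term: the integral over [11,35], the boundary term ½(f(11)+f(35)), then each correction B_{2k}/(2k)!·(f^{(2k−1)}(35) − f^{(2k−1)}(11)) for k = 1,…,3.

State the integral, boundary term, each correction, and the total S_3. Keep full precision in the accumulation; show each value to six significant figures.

∫_11^35 ln(x) dx evaluates to 74.0603.
½[f(11) + f(35)] = ½[2.39790 + 3.55535] = 2.97662.
So far: 77.0370.
Order-1 term: 1/12 · (0.0285714 − 0.0909091) = -0.00519481.
Partial sum through k=1: 77.0318.
Order-2 term: −1/720 · (4.66472e-05 − 0.00150263) = 2.02220e-06.
Partial sum through k=2: 77.0318.
Order-3 term: 1/30240 · (4.56952e-07 − 0.000149021) = -4.91284e-09.

S_3 ≈ 77.0318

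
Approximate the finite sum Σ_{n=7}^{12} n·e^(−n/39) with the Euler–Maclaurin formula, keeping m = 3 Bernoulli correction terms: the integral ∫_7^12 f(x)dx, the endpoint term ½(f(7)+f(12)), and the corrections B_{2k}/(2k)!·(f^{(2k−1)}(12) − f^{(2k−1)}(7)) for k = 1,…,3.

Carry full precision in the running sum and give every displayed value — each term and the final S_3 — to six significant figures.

∫_7^12 x·e^(−x/39) dx evaluates to 37.0470.
Endpoint term: (f(7) + f(12))/2 = (5.84989 + 8.82170)/2 = 7.33579.
So far: 44.3828.
Order-1 term: 1/12 · (0.508944 − 0.685701) = -0.0147298.
Partial sum through k=1: 44.3681.
Order-2 term: −1/720 · (0.00130127 − 0.00154970) = 3.45051e-07.
Partial sum through k=2: 44.3681.
Order-3 term: 1/30240 · (1.49107e-06 − 1.74134e-06) = -8.27614e-12.

S_3 ≈ 44.3681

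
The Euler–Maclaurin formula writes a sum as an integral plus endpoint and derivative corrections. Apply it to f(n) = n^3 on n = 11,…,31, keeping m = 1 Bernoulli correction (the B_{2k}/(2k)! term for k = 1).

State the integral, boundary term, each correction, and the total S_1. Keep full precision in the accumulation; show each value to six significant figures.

The integral term ∫_11^31 x^3 dx = 227220.
Boundary: ½(f(11) + f(31)) = ½(1331.00 + 29791.0) = 15561.0.
Integral + boundary = 242781.
Order-1 term: 1/12 · (2883.00 − 363.000) = 210.000.

S_1 ≈ 242991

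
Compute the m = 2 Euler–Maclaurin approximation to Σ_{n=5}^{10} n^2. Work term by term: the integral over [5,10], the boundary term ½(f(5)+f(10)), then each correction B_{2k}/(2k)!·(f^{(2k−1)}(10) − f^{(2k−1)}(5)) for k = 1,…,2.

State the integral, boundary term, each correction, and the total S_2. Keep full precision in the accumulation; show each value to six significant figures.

Integral: ∫_5^10 x^2 dx = 291.667.
Boundary: ½(f(5) + f(10)) = ½(25.0000 + 100.000) = 62.5000.
So far: 354.167.
k=1: B_{2}/(2)! × [f^{(1)}(10) − f^{(1)}(5)] = 1/12 × (20.0000 − 10.0000) = 0.833333.
After k=1: 355.000.
k=2: B_{4}/(4)! × [f^{(3)}(10) − f^{(3)}(5)] = −1/720 × (0.00000 − 0.00000) = 0.00000.

S_2 ≈ 355.000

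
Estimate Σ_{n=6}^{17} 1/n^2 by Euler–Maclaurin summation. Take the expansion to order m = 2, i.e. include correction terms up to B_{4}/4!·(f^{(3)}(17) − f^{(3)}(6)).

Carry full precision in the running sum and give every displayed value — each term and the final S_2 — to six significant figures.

S_2 ≈ 0.124196

The integral term ∫_6^17 1/x^2 dx = 0.107843.
Endpoint term: (f(6) + f(17))/2 = (0.0277778 + 0.00346021)/2 = 0.0156190.
Integral + boundary = 0.123462.
k=1: B_{2}/(2)! × [f^{(1)}(17) − f^{(1)}(6)] = 1/12 × (-0.000407083 − (-0.00925926)) = 0.000737681.
Running total after k=1: 0.124200.
k=2: B_{4}/(4)! × [f^{(3)}(17) − f^{(3)}(6)] = −1/720 × (-1.69031e-05 − (-0.00308642)) = -4.26322e-06.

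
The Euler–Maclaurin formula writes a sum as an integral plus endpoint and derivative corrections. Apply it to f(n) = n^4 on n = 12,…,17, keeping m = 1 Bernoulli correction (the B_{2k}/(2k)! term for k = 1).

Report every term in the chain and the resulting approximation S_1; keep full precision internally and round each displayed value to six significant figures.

S_1 ≈ 287395

The integral term ∫_12^17 x^4 dx = 234205.
½[f(12) + f(17)] = ½[20736.0 + 83521.0] = 52128.5.
Integral + boundary = 286334.
k=1: B_{2}/(2)! × [f^{(1)}(17) − f^{(1)}(12)] = 1/12 × (19652.0 − 6912.00) = 1061.67.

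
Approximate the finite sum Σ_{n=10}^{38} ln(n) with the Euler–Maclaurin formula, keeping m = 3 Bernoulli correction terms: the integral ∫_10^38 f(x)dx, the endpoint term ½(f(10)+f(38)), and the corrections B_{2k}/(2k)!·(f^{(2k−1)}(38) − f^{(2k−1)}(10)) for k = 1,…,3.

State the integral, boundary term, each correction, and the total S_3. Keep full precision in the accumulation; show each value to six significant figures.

S_3 ≈ 90.1664

∫_10^38 ln(x) dx evaluates to 87.2024.
Boundary: ½(f(10) + f(38)) = ½(2.30259 + 3.63759) = 2.97009.
Running total after boundary: 90.1725.
Correction k=1: B_{2}/2! · (f^{(1)}(38) − f^{(1)}(10)) = 1/12 · (0.0263158 − 0.100000) = -0.00614035.
Partial sum through k=1: 90.1664.
Correction k=2: B_{4}/4! · (f^{(3)}(38) − f^{(3)}(10)) = −1/720 · (3.64485e-05 − 0.00200000) = 2.72715e-06.
Partial sum through k=2: 90.1664.
Correction k=3: B_{6}/6! · (f^{(5)}(38) − f^{(5)}(10)) = 1/30240 · (3.02896e-07 − 0.000240000) = -7.92649e-09.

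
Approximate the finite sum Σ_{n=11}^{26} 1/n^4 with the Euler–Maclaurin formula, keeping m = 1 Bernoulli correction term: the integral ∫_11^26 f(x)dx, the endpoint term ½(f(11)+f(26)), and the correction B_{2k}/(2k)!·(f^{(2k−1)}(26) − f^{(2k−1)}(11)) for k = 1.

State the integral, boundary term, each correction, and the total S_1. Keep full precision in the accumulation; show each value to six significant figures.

The integral term ∫_11^26 1/x^4 dx = 0.000231473.
Endpoint term: (f(11) + f(26))/2 = (6.83013e-05 + 2.18830e-06)/2 = 3.52448e-05.
Integral + boundary = 0.000266718.
k=1: B_{2}/(2)! × [f^{(1)}(26) − f^{(1)}(11)] = 1/12 × (-3.36661e-07 − (-2.48369e-05)) = 2.04168e-06.

S_1 ≈ 0.000268760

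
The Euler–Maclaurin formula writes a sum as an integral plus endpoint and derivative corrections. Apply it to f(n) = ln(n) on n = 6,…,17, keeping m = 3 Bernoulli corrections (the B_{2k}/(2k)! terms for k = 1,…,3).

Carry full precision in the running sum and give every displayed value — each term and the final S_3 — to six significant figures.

Integral: ∫_6^17 ln(x) dx = 26.4141.
½[f(6) + f(17)] = ½[1.79176 + 2.83321] = 2.31249.
Integral + boundary = 28.7266.
Correction k=1: B_{2}/2! · (f^{(1)}(17) − f^{(1)}(6)) = 1/12 · (0.0588235 − 0.166667) = -0.00898693.
Partial sum through k=1: 28.7176.
Correction k=2: B_{4}/4! · (f^{(3)}(17) − f^{(3)}(6)) = −1/720 · (0.000407083 − 0.00925926) = 1.22947e-05.
Partial sum through k=2: 28.7176.
Correction k=3: B_{6}/6! · (f^{(5)}(17) − f^{(5)}(6)) = 1/30240 · (1.69031e-05 − 0.00308642) = -1.01505e-07.

S_3 ≈ 28.7176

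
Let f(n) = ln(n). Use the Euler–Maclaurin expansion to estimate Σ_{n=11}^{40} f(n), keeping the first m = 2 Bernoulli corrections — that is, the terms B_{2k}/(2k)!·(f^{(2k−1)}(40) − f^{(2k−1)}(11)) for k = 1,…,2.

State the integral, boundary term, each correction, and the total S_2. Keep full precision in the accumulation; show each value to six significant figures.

S_2 ≈ 95.2162

∫_11^40 ln(x) dx evaluates to 92.1783.
Endpoint term: (f(11) + f(40))/2 = (2.39790 + 3.68888)/2 = 3.04339.
Running total after boundary: 95.2217.
Order-1 term: 1/12 · (0.0250000 − 0.0909091) = -0.00549242.
Partial sum through k=1: 95.2162.
Order-2 term: −1/720 · (3.12500e-05 − 0.00150263) = 2.04358e-06.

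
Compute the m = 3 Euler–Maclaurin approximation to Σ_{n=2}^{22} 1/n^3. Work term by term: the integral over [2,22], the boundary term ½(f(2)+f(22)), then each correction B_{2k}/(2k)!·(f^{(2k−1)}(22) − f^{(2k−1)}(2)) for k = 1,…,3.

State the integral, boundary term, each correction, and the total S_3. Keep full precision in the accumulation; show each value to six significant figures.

∫_2^22 1/x^3 dx evaluates to 0.123967.
Endpoint term: (f(2) + f(22))/2 = (0.125000 + 9.39144e-05)/2 = 0.0625470.
Running total after boundary: 0.186514.
Order-1 term: 1/12 · (-1.28065e-05 − (-0.187500)) = 0.0156239.
After k=1: 0.202138.
Order-2 term: −1/720 · (-5.29194e-07 − (-0.937500)) = -0.00130208.
After k=2: 0.200836.
Order-3 term: 1/30240 · (-4.59218e-08 − (-9.84375)) = 0.000325521.

S_3 ≈ 0.201161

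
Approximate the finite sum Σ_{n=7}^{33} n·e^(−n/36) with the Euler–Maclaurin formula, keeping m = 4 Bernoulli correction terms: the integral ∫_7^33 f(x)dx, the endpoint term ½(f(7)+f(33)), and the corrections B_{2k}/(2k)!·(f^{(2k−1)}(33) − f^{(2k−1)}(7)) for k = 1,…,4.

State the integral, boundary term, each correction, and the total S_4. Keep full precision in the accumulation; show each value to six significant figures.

S_4 ≈ 290.656

The integral term ∫_7^33 x·e^(−x/36) dx = 281.229.
Boundary: ½(f(7) + f(33)) = ½(5.76304 + 13.1950) = 9.47904.
Integral + boundary = 290.708.
k=1: B_{2}/(2)! × [f^{(1)}(33) − f^{(1)}(7)] = 1/12 × (0.0333208 − 0.663207) = -0.0524905.
Partial sum through k=1: 290.656.
k=2: B_{4}/(4)! × [f^{(3)}(33) − f^{(3)}(7)] = −1/720 × (0.000642762 − 0.00178225) = 1.58262e-06.
Partial sum through k=2: 290.656.
k=3: B_{6}/(6)! × [f^{(5)}(33) − f^{(5)}(7)] = 1/30240 × (9.72079e-07 − 2.35552e-06) = -4.57488e-11.
Partial sum through k=3: 290.656.
k=4: B_{8}/(8)! × [f^{(7)}(33) − f^{(7)}(7)] = −1/1209600 × (1.11744e-09 − 2.57396e-09) = 1.20414e-15.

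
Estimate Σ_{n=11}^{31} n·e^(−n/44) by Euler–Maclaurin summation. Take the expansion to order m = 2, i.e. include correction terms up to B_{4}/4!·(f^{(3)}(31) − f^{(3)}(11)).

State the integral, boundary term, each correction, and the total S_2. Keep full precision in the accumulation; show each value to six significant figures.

The integral term ∫_11^31 x·e^(−x/44) dx = 253.398.
Boundary: ½(f(11) + f(31)) = ½(8.56681 + 15.3243) = 11.9456.
Running total after boundary: 265.344.
k=1: B_{2}/(2)! × [f^{(1)}(31) − f^{(1)}(11)] = 1/12 × (0.146053 − 0.584101) = -0.0365040.
Running total after k=1: 265.307.
k=2: B_{4}/(4)! × [f^{(3)}(31) − f^{(3)}(11)] = −1/720 × (0.000586115 − 0.00110625) = 7.22411e-07.

S_2 ≈ 265.307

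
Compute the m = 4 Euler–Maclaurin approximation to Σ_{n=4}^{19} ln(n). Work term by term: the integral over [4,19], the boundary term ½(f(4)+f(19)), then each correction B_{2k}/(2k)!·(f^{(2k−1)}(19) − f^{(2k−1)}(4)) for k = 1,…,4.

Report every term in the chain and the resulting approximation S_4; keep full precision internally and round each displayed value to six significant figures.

∫_4^19 ln(x) dx evaluates to 35.3992.
½[f(4) + f(19)] = ½[1.38629 + 2.94444] = 2.16537.
So far: 37.5645.
Correction k=1: B_{2}/2! · (f^{(1)}(19) − f^{(1)}(4)) = 1/12 · (0.0526316 − 0.250000) = -0.0164474.
After k=1: 37.5481.
Correction k=2: B_{4}/4! · (f^{(3)}(19) − f^{(3)}(4)) = −1/720 · (0.000291588 − 0.0312500) = 4.29978e-05.
After k=2: 37.5481.
Correction k=3: B_{6}/6! · (f^{(5)}(19) − f^{(5)}(4)) = 1/30240 · (9.69267e-06 − 0.0234375) = -7.74729e-07.
After k=3: 37.5481.
Correction k=4: B_{8}/8! · (f^{(7)}(19) − f^{(7)}(4)) = −1/1209600 · (8.05485e-07 − 0.0439453) = 3.63298e-08.

S_4 ≈ 37.5481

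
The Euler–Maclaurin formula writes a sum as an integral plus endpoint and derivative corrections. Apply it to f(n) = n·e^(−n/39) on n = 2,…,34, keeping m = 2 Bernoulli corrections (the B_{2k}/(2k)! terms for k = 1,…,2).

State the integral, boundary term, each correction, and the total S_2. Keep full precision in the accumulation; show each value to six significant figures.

The integral term ∫_2^34 x·e^(−x/39) dx = 328.451.
½[f(2) + f(34)] = ½[1.90002 + 14.2188] = 8.05942.
So far: 336.510.
Order-1 term: 1/12 · (0.0536154 − 0.901292) = -0.0706397.
Running total after k=1: 336.440.
Order-2 term: −1/720 · (0.000585152 − 0.00184176) = 1.74529e-06.

S_2 ≈ 336.440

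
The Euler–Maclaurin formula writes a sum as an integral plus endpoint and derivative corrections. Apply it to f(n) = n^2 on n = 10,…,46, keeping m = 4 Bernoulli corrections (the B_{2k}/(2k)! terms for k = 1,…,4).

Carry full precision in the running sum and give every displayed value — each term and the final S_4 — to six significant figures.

S_4 ≈ 33226.0

The integral term ∫_10^46 x^2 dx = 32112.0.
Endpoint term: (f(10) + f(46))/2 = (100.000 + 2116.00)/2 = 1108.00.
So far: 33220.0.
Order-1 term: 1/12 · (92.0000 − 20.0000) = 6.00000.
Running total after k=1: 33226.0.
Order-2 term: −1/720 · (0.00000 − 0.00000) = 0.00000.
Running total after k=2: 33226.0.
Order-3 term: 1/30240 · (0.00000 − 0.00000) = 0.00000.
Running total after k=3: 33226.0.
Order-4 term: −1/1209600 · (0.00000 − 0.00000) = 0.00000.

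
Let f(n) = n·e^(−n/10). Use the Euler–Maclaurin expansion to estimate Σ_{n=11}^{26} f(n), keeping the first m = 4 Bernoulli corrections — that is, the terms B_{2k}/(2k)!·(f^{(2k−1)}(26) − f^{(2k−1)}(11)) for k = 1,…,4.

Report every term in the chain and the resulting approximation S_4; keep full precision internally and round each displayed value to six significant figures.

S_4 ≈ 45.9537

The integral term ∫_11^26 x·e^(−x/10) dx = 43.1644.
½[f(11) + f(26)] = ½[3.66158 + 1.93111] = 2.79635.
So far: 45.9608.
k=1: B_{2}/(2)! × [f^{(1)}(26) − f^{(1)}(11)] = 1/12 × (-0.118838 − (-0.0332871)) = -0.00712922.
Running total after k=1: 45.9537.
k=2: B_{4}/(4)! × [f^{(3)}(26) − f^{(3)}(11)] = −1/720 × (0.000297094 − 0.00632455) = 8.37147e-06.
Running total after k=2: 45.9537.
k=3: B_{6}/(6)! × [f^{(5)}(26) − f^{(5)}(11)] = 1/30240 × (1.78257e-05 − 0.000129820) = -3.70351e-09.
Running total after k=3: 45.9537.
k=4: B_{8}/(8)! × [f^{(7)}(26) − f^{(7)}(11)] = −1/1209600 × (3.26804e-07 − 1.96394e-06) = 1.35345e-12.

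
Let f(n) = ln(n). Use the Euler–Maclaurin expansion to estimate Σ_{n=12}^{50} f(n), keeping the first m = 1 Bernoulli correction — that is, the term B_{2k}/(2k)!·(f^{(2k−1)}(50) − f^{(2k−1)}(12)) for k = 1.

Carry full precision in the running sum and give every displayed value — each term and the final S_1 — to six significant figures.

S_1 ≈ 130.975

Integral: ∫_12^50 ln(x) dx = 127.782.
Endpoint term: (f(12) + f(50))/2 = (2.48491 + 3.91202)/2 = 3.19846.
Integral + boundary = 130.981.
Correction k=1: B_{2}/2! · (f^{(1)}(50) − f^{(1)}(12)) = 1/12 · (0.0200000 − 0.0833333) = -0.00527778.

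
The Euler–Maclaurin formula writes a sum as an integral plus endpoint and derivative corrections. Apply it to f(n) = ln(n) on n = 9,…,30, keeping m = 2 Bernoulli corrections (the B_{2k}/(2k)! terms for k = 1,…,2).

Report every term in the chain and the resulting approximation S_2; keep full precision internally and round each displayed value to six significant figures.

∫_9^30 ln(x) dx evaluates to 61.2609.
½[f(9) + f(30)] = ½[2.19722 + 3.40120] = 2.79921.
Running total after boundary: 64.0601.
k=1: B_{2}/(2)! × [f^{(1)}(30) − f^{(1)}(9)] = 1/12 × (0.0333333 − 0.111111) = -0.00648148.
After k=1: 64.0536.
k=2: B_{4}/(4)! × [f^{(3)}(30) − f^{(3)}(9)] = −1/720 × (7.40741e-05 − 0.00274348) = 3.70751e-06.

S_2 ≈ 64.0536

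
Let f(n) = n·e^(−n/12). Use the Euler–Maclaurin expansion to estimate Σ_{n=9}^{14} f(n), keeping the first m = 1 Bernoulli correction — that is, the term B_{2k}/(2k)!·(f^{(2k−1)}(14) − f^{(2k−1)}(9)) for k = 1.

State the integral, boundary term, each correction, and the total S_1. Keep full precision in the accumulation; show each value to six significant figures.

S_1 ≈ 26.1699

∫_9^14 x·e^(−x/12) dx evaluates to 21.8786.
Boundary: ½(f(9) + f(14)) = ½(4.25130 + 4.35965) = 4.30547.
Integral + boundary = 26.1840.
k=1: B_{2}/(2)! × [f^{(1)}(14) − f^{(1)}(9)] = 1/12 × (-0.0519005 − 0.118092) = -0.0141660.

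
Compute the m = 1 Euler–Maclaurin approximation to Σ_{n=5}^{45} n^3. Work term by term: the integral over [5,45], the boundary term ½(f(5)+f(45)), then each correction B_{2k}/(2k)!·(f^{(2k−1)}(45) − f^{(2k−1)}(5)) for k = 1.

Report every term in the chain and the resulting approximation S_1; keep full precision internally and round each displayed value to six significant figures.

The integral term ∫_5^45 x^3 dx = 1.02500e+06.
Endpoint term: (f(5) + f(45))/2 = (125.000 + 91125.0)/2 = 45625.0.
Integral + boundary = 1.07062e+06.
Order-1 term: 1/12 · (6075.00 − 75.0000) = 500.000.

S_1 ≈ 1.07112e+06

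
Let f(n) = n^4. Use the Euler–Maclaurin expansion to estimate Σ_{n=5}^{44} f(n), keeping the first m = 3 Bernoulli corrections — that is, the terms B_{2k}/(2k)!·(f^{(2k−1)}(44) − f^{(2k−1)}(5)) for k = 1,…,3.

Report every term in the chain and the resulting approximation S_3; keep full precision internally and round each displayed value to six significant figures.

∫_5^44 x^4 dx evaluates to 3.29826e+07.
½[f(5) + f(44)] = ½[625.000 + 3.74810e+06] = 1.87436e+06.
Running total after boundary: 3.48570e+07.
k=1: B_{2}/(2)! × [f^{(1)}(44) − f^{(1)}(5)] = 1/12 × (340736 − 500.000) = 28353.0.
After k=1: 3.48853e+07.
k=2: B_{4}/(4)! × [f^{(3)}(44) − f^{(3)}(5)] = −1/720 × (1056.00 − 120.000) = -1.30000.
After k=2: 3.48853e+07.
k=3: B_{6}/(6)! × [f^{(5)}(44) − f^{(5)}(5)] = 1/30240 × (0.00000 − 0.00000) = 0.00000.

S_3 ≈ 3.48853e+07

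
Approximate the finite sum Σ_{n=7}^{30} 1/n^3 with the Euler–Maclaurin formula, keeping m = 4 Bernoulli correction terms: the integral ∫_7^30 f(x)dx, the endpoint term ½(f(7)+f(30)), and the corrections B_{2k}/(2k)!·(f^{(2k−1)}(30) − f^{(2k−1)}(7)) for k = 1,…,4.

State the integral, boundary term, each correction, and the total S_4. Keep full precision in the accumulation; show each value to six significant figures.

Integral: ∫_7^30 1/x^3 dx = 0.00964853.
½[f(7) + f(30)] = ½[0.00291545 + 3.70370e-05] = 0.00147624.
Running total after boundary: 0.0111248.
k=1: B_{2}/(2)! × [f^{(1)}(30) − f^{(1)}(7)] = 1/12 × (-3.70370e-06 − (-0.00124948)) = 0.000103815.
After k=1: 0.0112286.
k=2: B_{4}/(4)! × [f^{(3)}(30) − f^{(3)}(7)] = −1/720 × (-8.23045e-08 − (-0.000509992)) = -7.08207e-07.
After k=2: 0.0112279.
k=3: B_{6}/(6)! × [f^{(5)}(30) − f^{(5)}(7)] = 1/30240 × (-3.84088e-09 − (-0.000437136)) = 1.44554e-08.
After k=3: 0.0112279.
k=4: B_{8}/(8)! × [f^{(7)}(30) − f^{(7)}(7)] = −1/1209600 × (-3.07270e-10 − (-0.000642322)) = -5.31020e-10.

S_4 ≈ 0.0112279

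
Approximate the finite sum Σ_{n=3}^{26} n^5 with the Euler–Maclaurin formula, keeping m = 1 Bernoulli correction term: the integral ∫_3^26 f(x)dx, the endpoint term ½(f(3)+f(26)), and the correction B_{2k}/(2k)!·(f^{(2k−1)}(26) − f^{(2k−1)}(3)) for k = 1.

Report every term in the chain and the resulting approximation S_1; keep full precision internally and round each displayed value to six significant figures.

The integral term ∫_3^26 x^5 dx = 5.14858e+07.
Boundary: ½(f(3) + f(26)) = ½(243.000 + 1.18814e+07) = 5.94081e+06.
Running total after boundary: 5.74267e+07.
k=1: B_{2}/(2)! × [f^{(1)}(26) − f^{(1)}(3)] = 1/12 × (2.28488e+06 − 405.000) = 190373.

S_1 ≈ 5.76170e+07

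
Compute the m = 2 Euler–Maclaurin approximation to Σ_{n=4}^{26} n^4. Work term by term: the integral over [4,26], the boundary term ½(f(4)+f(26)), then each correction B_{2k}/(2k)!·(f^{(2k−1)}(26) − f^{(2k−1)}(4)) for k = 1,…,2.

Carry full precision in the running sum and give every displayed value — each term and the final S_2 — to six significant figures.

The integral term ∫_4^26 x^4 dx = 2.37607e+06.
½[f(4) + f(26)] = ½[256.000 + 456976] = 228616.
Running total after boundary: 2.60469e+06.
Correction k=1: B_{2}/2! · (f^{(1)}(26) − f^{(1)}(4)) = 1/12 · (70304.0 − 256.000) = 5837.33.
Partial sum through k=1: 2.61052e+06.
Correction k=2: B_{4}/4! · (f^{(3)}(26) − f^{(3)}(4)) = −1/720 · (624.000 − 96.0000) = -0.733333.

S_2 ≈ 2.61052e+06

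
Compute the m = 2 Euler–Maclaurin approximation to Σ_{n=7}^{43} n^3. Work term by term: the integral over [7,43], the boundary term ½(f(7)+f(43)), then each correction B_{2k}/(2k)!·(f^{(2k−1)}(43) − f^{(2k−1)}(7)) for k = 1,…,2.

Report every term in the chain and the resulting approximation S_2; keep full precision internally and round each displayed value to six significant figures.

∫_7^43 x^3 dx evaluates to 854100.
Boundary: ½(f(7) + f(43)) = ½(343.000 + 79507.0) = 39925.0.
Running total after boundary: 894025.
k=1: B_{2}/(2)! × [f^{(1)}(43) − f^{(1)}(7)] = 1/12 × (5547.00 − 147.000) = 450.000.
After k=1: 894475.
k=2: B_{4}/(4)! × [f^{(3)}(43) − f^{(3)}(7)] = −1/720 × (6.00000 − 6.00000) = 0.00000.

S_2 ≈ 894475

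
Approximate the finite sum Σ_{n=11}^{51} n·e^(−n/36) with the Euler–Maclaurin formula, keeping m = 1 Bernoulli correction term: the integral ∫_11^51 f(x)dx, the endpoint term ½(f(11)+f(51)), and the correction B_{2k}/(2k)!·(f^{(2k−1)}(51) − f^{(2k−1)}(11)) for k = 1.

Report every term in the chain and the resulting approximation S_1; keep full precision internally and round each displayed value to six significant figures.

Integral: ∫_11^51 x·e^(−x/36) dx = 486.944.
Endpoint term: (f(11) + f(51))/2 = (8.10385 + 12.3686)/2 = 10.2362.
Running total after boundary: 497.180.
k=1: B_{2}/(2)! × [f^{(1)}(51) − f^{(1)}(11)] = 1/12 × (-0.101050 − 0.511607) = -0.0510548.

S_1 ≈ 497.129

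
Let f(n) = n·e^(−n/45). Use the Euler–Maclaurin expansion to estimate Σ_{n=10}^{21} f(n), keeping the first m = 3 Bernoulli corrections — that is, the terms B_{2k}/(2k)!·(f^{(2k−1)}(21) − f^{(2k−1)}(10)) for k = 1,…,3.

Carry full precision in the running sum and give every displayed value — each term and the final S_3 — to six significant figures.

Integral: ∫_10^21 x·e^(−x/45) dx = 119.370.
Boundary: ½(f(10) + f(21)) = ½(8.00737 + 13.1689) = 10.5881.
Running total after boundary: 129.959.
Correction k=1: B_{2}/2! · (f^{(1)}(21) − f^{(1)}(10)) = 1/12 · (0.334448 − 0.622796) = -0.0240290.
After k=1: 129.935.
Correction k=2: B_{4}/4! · (f^{(3)}(21) − f^{(3)}(10)) = −1/720 · (0.000784507 − 0.00109841) = 4.35970e-07.
After k=2: 129.935.
Correction k=3: B_{6}/6! · (f^{(5)}(21) − f^{(5)}(10)) = 1/30240 · (6.93261e-07 − 9.32966e-07) = -7.92676e-12.

S_3 ≈ 129.935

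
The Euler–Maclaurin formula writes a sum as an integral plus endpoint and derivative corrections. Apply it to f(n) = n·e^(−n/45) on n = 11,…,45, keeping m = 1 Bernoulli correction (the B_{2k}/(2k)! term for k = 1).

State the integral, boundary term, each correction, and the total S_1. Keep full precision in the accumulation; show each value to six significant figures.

S_1 ≈ 496.135

Integral: ∫_11^45 x·e^(−x/45) dx = 483.600.
½[f(11) + f(45)] = ½[8.61453 + 16.5546] = 12.5846.
So far: 496.184.
Correction k=1: B_{2}/2! · (f^{(1)}(45) − f^{(1)}(11)) = 1/12 · (0.00000 − 0.591705) = -0.0493088.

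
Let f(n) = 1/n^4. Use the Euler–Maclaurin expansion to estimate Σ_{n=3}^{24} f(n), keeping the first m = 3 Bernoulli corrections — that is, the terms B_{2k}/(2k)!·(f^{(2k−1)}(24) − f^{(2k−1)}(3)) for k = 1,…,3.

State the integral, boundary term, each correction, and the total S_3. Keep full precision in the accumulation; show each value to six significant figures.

The integral term ∫_3^24 1/x^4 dx = 0.0123216.
½[f(3) + f(24)] = ½[0.0123457 + 3.01408e-06] = 0.00617435.
Integral + boundary = 0.0184959.
Correction k=1: B_{2}/2! · (f^{(1)}(24) − f^{(1)}(3)) = 1/12 · (-5.02347e-07 − (-0.0164609)) = 0.00137170.
After k=1: 0.0198676.
Correction k=2: B_{4}/4! · (f^{(3)}(24) − f^{(3)}(3)) = −1/720 · (-2.61639e-08 − (-0.0548697)) = -7.62079e-05.
After k=2: 0.0197914.
Correction k=3: B_{6}/6! · (f^{(5)}(24) − f^{(5)}(3)) = 1/30240 · (-2.54371e-09 − (-0.341411)) = 1.12901e-05.

S_3 ≈ 0.0198027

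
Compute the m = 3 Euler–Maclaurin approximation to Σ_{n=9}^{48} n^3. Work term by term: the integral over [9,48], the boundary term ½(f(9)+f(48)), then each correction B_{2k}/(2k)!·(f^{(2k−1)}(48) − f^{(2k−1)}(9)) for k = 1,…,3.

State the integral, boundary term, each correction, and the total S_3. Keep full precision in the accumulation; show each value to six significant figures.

The integral term ∫_9^48 x^3 dx = 1.32546e+06.
Endpoint term: (f(9) + f(48))/2 = (729.000 + 110592)/2 = 55660.5.
Running total after boundary: 1.38112e+06.
Correction k=1: B_{2}/2! · (f^{(1)}(48) − f^{(1)}(9)) = 1/12 · (6912.00 − 243.000) = 555.750.
After k=1: 1.38168e+06.
Correction k=2: B_{4}/4! · (f^{(3)}(48) − f^{(3)}(9)) = −1/720 · (6.00000 − 6.00000) = 0.00000.
After k=2: 1.38168e+06.
Correction k=3: B_{6}/6! · (f^{(5)}(48) − f^{(5)}(9)) = 1/30240 · (0.00000 − 0.00000) = 0.00000.

S_3 ≈ 1.38168e+06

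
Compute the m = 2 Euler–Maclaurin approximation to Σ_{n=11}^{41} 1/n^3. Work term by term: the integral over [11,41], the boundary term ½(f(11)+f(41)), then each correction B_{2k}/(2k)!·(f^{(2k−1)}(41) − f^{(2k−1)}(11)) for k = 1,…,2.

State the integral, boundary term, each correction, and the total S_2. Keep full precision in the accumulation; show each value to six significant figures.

The integral term ∫_11^41 1/x^3 dx = 0.00383479.
Endpoint term: (f(11) + f(41))/2 = (0.000751315 + 1.45094e-05)/2 = 0.000382912.
Integral + boundary = 0.00421770.
Order-1 term: 1/12 · (-1.06166e-06 − (-0.000204904)) = 1.69869e-05.
After k=1: 0.00423469.
Order-2 term: −1/720 · (-1.26313e-08 − (-3.38684e-05)) = -4.70220e-08.

S_2 ≈ 0.00423464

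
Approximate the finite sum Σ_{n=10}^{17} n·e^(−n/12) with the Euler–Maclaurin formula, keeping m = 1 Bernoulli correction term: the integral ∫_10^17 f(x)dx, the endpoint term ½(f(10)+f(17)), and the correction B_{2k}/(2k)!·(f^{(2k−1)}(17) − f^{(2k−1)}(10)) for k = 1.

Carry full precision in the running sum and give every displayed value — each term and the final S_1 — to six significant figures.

S_1 ≈ 34.5566

∫_10^17 x·e^(−x/12) dx evaluates to 30.3366.
Endpoint term: (f(10) + f(17))/2 = (4.34598 + 4.12286)/2 = 4.23442.
Running total after boundary: 34.5710.
k=1: B_{2}/(2)! × [f^{(1)}(17) − f^{(1)}(10)] = 1/12 × (-0.101050 − 0.0724330) = -0.0144570.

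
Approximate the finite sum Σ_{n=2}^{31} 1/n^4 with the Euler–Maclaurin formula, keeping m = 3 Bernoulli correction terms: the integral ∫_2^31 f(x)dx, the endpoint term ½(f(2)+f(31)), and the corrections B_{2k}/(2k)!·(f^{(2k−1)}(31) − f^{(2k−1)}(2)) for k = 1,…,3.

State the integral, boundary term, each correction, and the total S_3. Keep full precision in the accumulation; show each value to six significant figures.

S_3 ≈ 0.0824546

Integral: ∫_2^31 1/x^4 dx = 0.0416555.
Boundary: ½(f(2) + f(31)) = ½(0.0625000 + 1.08281e-06) = 0.0312505.
Running total after boundary: 0.0729060.
Order-1 term: 1/12 · (-1.39718e-07 − (-0.125000)) = 0.0104167.
Running total after k=1: 0.0833227.
Order-2 term: −1/720 · (-4.36164e-09 − (-0.937500)) = -0.00130208.
Running total after k=2: 0.0820206.
Order-3 term: 1/30240 · (-2.54164e-10 − (-13.1250)) = 0.000434028.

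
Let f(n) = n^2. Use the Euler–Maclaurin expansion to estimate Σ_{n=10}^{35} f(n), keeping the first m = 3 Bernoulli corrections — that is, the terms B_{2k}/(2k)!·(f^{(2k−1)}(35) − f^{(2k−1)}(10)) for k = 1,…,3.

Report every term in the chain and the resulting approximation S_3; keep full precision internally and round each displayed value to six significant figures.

S_3 ≈ 14625.0

Integral: ∫_10^35 x^2 dx = 13958.3.
Boundary: ½(f(10) + f(35)) = ½(100.000 + 1225.00) = 662.500.
So far: 14620.8.
Order-1 term: 1/12 · (70.0000 − 20.0000) = 4.16667.
Running total after k=1: 14625.0.
Order-2 term: −1/720 · (0.00000 − 0.00000) = 0.00000.
Running total after k=2: 14625.0.
Order-3 term: 1/30240 · (0.00000 − 0.00000) = 0.00000.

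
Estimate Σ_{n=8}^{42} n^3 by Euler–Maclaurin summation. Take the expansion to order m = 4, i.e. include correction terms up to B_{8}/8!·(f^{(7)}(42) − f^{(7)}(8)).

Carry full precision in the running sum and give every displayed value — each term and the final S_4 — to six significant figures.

Integral: ∫_8^42 x^3 dx = 776900.
Endpoint term: (f(8) + f(42))/2 = (512.000 + 74088.0)/2 = 37300.0.
Running total after boundary: 814200.
Order-1 term: 1/12 · (5292.00 − 192.000) = 425.000.
After k=1: 814625.
Order-2 term: −1/720 · (6.00000 − 6.00000) = 0.00000.
After k=2: 814625.
Order-3 term: 1/30240 · (0.00000 − 0.00000) = 0.00000.
After k=3: 814625.
Order-4 term: −1/1209600 · (0.00000 − 0.00000) = 0.00000.

S_4 ≈ 814625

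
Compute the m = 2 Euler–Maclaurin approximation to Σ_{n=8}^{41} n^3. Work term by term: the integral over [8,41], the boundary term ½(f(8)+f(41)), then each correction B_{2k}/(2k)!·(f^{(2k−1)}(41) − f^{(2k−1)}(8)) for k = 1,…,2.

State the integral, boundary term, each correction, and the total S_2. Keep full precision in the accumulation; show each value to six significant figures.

S_2 ≈ 740537

The integral term ∫_8^41 x^3 dx = 705416.
Endpoint term: (f(8) + f(41))/2 = (512.000 + 68921.0)/2 = 34716.5.
So far: 740133.
Correction k=1: B_{2}/2! · (f^{(1)}(41) − f^{(1)}(8)) = 1/12 · (5043.00 − 192.000) = 404.250.
After k=1: 740537.
Correction k=2: B_{4}/4! · (f^{(3)}(41) − f^{(3)}(8)) = −1/720 · (6.00000 − 6.00000) = 0.00000.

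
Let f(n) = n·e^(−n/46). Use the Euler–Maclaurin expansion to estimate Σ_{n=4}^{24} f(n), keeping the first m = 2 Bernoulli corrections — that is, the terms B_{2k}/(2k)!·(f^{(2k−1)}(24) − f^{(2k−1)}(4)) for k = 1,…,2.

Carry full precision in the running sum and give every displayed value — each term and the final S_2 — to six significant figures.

∫_4^24 x·e^(−x/46) dx evaluates to 197.419.
½[f(4) + f(24)] = ½[3.66687 + 14.2437] = 8.95528.
Integral + boundary = 206.375.
Correction k=1: B_{2}/2! · (f^{(1)}(24) − f^{(1)}(4)) = 1/12 · (0.283842 − 0.837002) = -0.0460967.
Running total after k=1: 206.328.
Correction k=2: B_{4}/4! · (f^{(3)}(24) − f^{(3)}(4)) = −1/720 · (0.000695093 − 0.00126202) = 7.87400e-07.

S_2 ≈ 206.328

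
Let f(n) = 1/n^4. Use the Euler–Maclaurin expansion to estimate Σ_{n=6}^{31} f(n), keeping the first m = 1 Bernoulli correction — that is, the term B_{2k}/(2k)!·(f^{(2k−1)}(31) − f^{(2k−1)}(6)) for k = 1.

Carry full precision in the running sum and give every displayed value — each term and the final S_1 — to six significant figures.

S_1 ≈ 0.00196122

The integral term ∫_6^31 1/x^4 dx = 0.00153202.
Endpoint term: (f(6) + f(31))/2 = (0.000771605 + 1.08281e-06)/2 = 0.000386344.
So far: 0.00191836.
Order-1 term: 1/12 · (-1.39718e-07 − (-0.000514403)) = 4.28553e-05.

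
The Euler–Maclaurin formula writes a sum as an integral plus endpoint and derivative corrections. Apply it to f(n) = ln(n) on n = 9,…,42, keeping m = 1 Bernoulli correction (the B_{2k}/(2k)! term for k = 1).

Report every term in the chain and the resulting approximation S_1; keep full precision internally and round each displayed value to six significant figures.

The integral term ∫_9^42 ln(x) dx = 104.207.
½[f(9) + f(42)] = ½[2.19722 + 3.73767] = 2.96745.
Running total after boundary: 107.175.
Order-1 term: 1/12 · (0.0238095 − 0.111111) = -0.00727513.

S_1 ≈ 107.167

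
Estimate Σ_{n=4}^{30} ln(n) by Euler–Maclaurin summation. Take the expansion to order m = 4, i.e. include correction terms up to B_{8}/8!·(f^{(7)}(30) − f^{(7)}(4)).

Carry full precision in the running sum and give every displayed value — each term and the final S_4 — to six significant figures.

S_4 ≈ 72.8665

∫_4^30 ln(x) dx evaluates to 70.4907.
Endpoint term: (f(4) + f(30))/2 = (1.38629 + 3.40120)/2 = 2.39375.
Running total after boundary: 72.8845.
Correction k=1: B_{2}/2! · (f^{(1)}(30) − f^{(1)}(4)) = 1/12 · (0.0333333 − 0.250000) = -0.0180556.
Running total after k=1: 72.8664.
Correction k=2: B_{4}/4! · (f^{(3)}(30) − f^{(3)}(4)) = −1/720 · (7.40741e-05 − 0.0312500) = 4.32999e-05.
Running total after k=2: 72.8665.
Correction k=3: B_{6}/6! · (f^{(5)}(30) − f^{(5)}(4)) = 1/30240 · (9.87654e-07 − 0.0234375) = -7.75017e-07.
Running total after k=3: 72.8665.
Correction k=4: B_{8}/8! · (f^{(7)}(30) − f^{(7)}(4)) = −1/1209600 · (3.29218e-08 − 0.0439453) = 3.63304e-08.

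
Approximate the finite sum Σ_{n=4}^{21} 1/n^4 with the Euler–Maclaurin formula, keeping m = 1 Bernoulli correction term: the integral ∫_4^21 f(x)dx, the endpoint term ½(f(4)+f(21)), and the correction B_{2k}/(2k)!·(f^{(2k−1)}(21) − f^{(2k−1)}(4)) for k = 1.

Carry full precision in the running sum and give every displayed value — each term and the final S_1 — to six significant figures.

S_1 ≈ 0.00745348

The integral term ∫_4^21 1/x^4 dx = 0.00517234.
Boundary: ½(f(4) + f(21)) = ½(0.00390625 + 5.14189e-06) = 0.00195570.
Integral + boundary = 0.00712804.
Order-1 term: 1/12 · (-9.79408e-07 − (-0.00390625)) = 0.000325439.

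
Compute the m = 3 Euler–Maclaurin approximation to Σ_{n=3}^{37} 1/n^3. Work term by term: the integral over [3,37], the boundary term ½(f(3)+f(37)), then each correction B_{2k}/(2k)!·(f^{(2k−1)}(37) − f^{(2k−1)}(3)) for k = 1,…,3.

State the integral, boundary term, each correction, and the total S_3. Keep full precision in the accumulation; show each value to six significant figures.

S_3 ≈ 0.0767034

The integral term ∫_3^37 1/x^3 dx = 0.0551903.
½[f(3) + f(37)] = ½[0.0370370 + 1.97422e-05] = 0.0185284.
Running total after boundary: 0.0737187.
Order-1 term: 1/12 · (-1.60072e-06 − (-0.0370370)) = 0.00308629.
Partial sum through k=1: 0.0768050.
Order-2 term: −1/720 · (-2.33852e-08 − (-0.0823045)) = -0.000114312.
Partial sum through k=2: 0.0766907.
Order-3 term: 1/30240 · (-7.17442e-10 − (-0.384088)) = 1.27013e-05.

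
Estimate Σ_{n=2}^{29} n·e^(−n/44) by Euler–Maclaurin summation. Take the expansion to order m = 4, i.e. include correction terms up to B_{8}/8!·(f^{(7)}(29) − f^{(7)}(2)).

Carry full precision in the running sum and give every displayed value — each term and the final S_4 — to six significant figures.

The integral term ∫_2^29 x·e^(−x/44) dx = 272.423.
Boundary: ½(f(2) + f(29)) = ½(1.91113 + 15.0023) = 8.45672.
So far: 280.880.
k=1: B_{2}/(2)! × [f^{(1)}(29) − f^{(1)}(2)] = 1/12 × (0.176360 − 0.912128) = -0.0613141.
Partial sum through k=1: 280.819.
k=2: B_{4}/(4)! × [f^{(3)}(29) − f^{(3)}(2)] = −1/720 × (0.000625518 − 0.00145829) = 1.15663e-06.
Partial sum through k=2: 280.819.
k=3: B_{6}/(6)! × [f^{(5)}(29) − f^{(5)}(2)] = 1/30240 × (5.99143e-07 − 1.26314e-06) = -2.19577e-11.
Partial sum through k=3: 280.819.
k=4: B_{8}/(8)! × [f^{(7)}(29) − f^{(7)}(2)] = −1/1209600 × (4.52060e-10 − 9.15824e-10) = 3.83403e-16.

S_4 ≈ 280.819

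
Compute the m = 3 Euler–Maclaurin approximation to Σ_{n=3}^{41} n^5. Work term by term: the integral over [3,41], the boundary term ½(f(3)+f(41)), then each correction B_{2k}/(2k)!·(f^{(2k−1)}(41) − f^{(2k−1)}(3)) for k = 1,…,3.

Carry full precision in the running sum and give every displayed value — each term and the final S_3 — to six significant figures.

The integral term ∫_3^41 x^5 dx = 7.91684e+08.
Endpoint term: (f(3) + f(41))/2 = (243.000 + 1.15856e+08)/2 = 5.79282e+07.
So far: 8.49612e+08.
Correction k=1: B_{2}/2! · (f^{(1)}(41) − f^{(1)}(3)) = 1/12 · (1.41288e+07 − 405.000) = 1.17737e+06.
After k=1: 8.50790e+08.
Correction k=2: B_{4}/4! · (f^{(3)}(41) − f^{(3)}(3)) = −1/720 · (100860 − 540.000) = -139.333.
After k=2: 8.50789e+08.
Correction k=3: B_{6}/6! · (f^{(5)}(41) − f^{(5)}(3)) = 1/30240 · (120.000 − 120.000) = 0.00000.

S_3 ≈ 8.50789e+08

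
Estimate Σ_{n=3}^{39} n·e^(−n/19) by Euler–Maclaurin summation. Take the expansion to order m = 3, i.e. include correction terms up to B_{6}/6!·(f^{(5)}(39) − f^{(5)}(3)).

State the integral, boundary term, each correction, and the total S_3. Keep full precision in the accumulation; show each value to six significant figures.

S_3 ≈ 219.167

Integral: ∫_3^39 x·e^(−x/19) dx = 215.454.
Boundary: ½(f(3) + f(39)) = ½(2.56182 + 5.00747) = 3.78464.
So far: 219.238.
Order-1 term: 1/12 · (-0.135154 − 0.719107) = -0.0711884.
Running total after k=1: 219.167.
Order-2 term: −1/720 · (0.000336950 − 0.00672295) = 8.86945e-06.
Running total after k=2: 219.167.
Order-3 term: 1/30240 · (2.90385e-06 − 3.17283e-05) = -9.53190e-10.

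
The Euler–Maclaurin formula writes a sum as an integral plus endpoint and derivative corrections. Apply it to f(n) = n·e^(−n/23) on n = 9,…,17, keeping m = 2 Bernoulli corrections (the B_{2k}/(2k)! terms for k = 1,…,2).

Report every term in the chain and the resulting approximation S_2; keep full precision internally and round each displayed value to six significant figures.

S_2 ≈ 65.4155

Integral: ∫_9^17 x·e^(−x/23) dx = 58.3376.
Boundary: ½(f(9) + f(17)) = ½(6.08557 + 8.11799) = 7.10178.
So far: 65.4394.
Correction k=1: B_{2}/2! · (f^{(1)}(17) − f^{(1)}(9)) = 1/12 · (0.124573 − 0.411584) = -0.0239176.
Running total after k=1: 65.4155.
Correction k=2: B_{4}/4! · (f^{(3)}(17) − f^{(3)}(9)) = −1/720 · (0.00204089 − 0.00333447) = 1.79663e-06.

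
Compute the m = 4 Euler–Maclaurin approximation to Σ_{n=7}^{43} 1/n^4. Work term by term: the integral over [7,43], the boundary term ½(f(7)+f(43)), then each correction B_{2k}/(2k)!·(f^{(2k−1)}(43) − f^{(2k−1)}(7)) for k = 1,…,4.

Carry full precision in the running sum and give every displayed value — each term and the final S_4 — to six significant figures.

∫_7^43 1/x^4 dx evaluates to 0.000967625.
Endpoint term: (f(7) + f(43))/2 = (0.000416493 + 2.92500e-07)/2 = 0.000208393.
Running total after boundary: 0.00117602.
Order-1 term: 1/12 · (-2.72093e-08 − (-0.000237996)) = 1.98307e-05.
Partial sum through k=1: 0.00119585.
Order-2 term: −1/720 · (-4.41471e-10 − (-0.000145712)) = -2.02377e-07.
Partial sum through k=2: 0.00119565.
Order-3 term: 1/30240 · (-1.33707e-11 − (-0.000166528)) = 5.50687e-09.
Partial sum through k=3: 0.00119565.
Order-4 term: −1/1209600 · (-6.50817e-13 − (-0.000305868)) = -2.52867e-10.

S_4 ≈ 0.00119565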